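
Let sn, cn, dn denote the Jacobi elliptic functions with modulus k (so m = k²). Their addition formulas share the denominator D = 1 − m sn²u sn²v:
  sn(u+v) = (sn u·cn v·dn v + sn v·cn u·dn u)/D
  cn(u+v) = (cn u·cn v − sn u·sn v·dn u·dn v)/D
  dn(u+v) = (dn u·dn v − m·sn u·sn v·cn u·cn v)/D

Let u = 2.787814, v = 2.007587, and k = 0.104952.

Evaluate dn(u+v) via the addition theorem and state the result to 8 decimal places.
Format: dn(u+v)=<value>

sn u = 0.3545180652070812, cn u = -0.9350491652537998, dn u = 0.9993075657048998
sn v = 0.9088856230964991, cn v = -0.4170454700970729, dn v = 0.9954400379992001
m = k² = 0.011014922304
D = 1 − m·sn²u·sn²v = 0.9988563934173517
dn(u+v) = (dn u·dn v − m·sn u·sn v·cn u·cn v)/D = 0.9933667267371676/0.9988563934173517 = 0.9945040481130601

dn(u+v)=0.99450405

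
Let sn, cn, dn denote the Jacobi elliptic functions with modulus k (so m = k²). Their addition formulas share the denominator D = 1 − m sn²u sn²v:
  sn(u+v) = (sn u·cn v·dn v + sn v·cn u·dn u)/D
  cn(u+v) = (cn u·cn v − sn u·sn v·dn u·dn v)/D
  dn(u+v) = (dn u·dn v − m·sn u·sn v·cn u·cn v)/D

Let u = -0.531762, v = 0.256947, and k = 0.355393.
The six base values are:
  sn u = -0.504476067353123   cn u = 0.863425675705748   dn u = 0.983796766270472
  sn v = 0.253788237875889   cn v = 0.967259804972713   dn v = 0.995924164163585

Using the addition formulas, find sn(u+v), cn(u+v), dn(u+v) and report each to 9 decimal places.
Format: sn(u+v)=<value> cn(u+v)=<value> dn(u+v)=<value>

sn(u+v)=-0.270954839 cn(u+v)=0.962592061 dn(u+v)=0.995352795

m = k² = 0.126304184449
D = 1 − m·sn²u·sn²v = 0.9979296591308085
sn(u+v) = (sn u·cn v·dn v + sn v·cn u·dn u)/D = -0.2703938697930934/0.9979296591308085 = -0.2709548386692957
cn(u+v) = (cn u·cn v − sn u·sn v·dn u·dn v)/D = 0.9605991670573358/0.9979296591308085 = 0.9625920607410472
dn(u+v) = (dn u·dn v − m·sn u·sn v·cn u·cn v)/D = 0.9932920750388491/0.9979296591308085 = 0.9953527946087916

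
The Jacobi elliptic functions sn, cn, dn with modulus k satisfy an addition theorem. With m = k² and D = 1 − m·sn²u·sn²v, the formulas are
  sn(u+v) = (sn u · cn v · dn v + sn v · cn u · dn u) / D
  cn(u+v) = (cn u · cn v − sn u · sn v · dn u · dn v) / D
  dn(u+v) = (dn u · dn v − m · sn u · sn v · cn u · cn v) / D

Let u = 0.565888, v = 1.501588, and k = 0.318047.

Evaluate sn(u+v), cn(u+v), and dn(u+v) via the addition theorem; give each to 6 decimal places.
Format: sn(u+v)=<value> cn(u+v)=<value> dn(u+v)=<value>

sn(u+v)=0.907975 cn(u+v)=-0.419024 dn(u+v)=0.957396

sn u = 0.5337476884853353, cn u = 0.8456437814095019, dn u = 0.9854859773287016
sn v = 0.9944291622884509, cn v = 0.1054070262852042, dn v = 0.9486674814783928
m = k² = 0.101153894209
D = 1 − m·sn²u·sn²v = 0.971502791175043
sn(u+v) = (sn u·cn v·dn v + sn v·cn u·dn u)/D = 0.8821002691762778/0.971502791175043 = 0.9079750230149809
cn(u+v) = (cn u·cn v − sn u·sn v·dn u·dn v)/D = -0.4070832695899419/0.971502791175043 = -0.4190242923518216
dn(u+v) = (dn u·dn v − m·sn u·sn v·cn u·cn v)/D = 0.9301127558891616/0.971502791175043 = 0.9573958658051619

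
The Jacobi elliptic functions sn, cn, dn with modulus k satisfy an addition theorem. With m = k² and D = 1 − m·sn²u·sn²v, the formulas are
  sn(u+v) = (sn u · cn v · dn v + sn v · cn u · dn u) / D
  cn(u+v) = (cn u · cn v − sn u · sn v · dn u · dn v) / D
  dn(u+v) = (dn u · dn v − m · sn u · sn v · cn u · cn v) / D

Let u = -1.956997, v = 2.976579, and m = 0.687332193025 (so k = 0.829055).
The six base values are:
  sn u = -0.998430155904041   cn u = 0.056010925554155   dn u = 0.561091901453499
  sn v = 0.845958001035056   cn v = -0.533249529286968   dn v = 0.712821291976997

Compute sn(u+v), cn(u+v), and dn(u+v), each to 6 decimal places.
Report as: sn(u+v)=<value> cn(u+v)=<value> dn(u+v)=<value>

sn(u+v)=0.796812 cn(u+v)=0.604227 dn(u+v)=0.750737

m = k² = 0.687332193025
D = 1 − m·sn²u·sn²v = 0.5096573501431601
sn(u+v) = (sn u·cn v·dn v + sn v·cn u·dn u)/D = 0.4061010586256615/0.5096573501431601 = 0.7968119335698579
cn(u+v) = (cn u·cn v − sn u·sn v·dn u·dn v)/D = 0.3079489320294271/0.5096573501431601 = 0.6042273930571705
dn(u+v) = (dn u·dn v − m·sn u·sn v·cn u·cn v)/D = 0.3826187605937005/0.5096573501431601 = 0.7507372560922056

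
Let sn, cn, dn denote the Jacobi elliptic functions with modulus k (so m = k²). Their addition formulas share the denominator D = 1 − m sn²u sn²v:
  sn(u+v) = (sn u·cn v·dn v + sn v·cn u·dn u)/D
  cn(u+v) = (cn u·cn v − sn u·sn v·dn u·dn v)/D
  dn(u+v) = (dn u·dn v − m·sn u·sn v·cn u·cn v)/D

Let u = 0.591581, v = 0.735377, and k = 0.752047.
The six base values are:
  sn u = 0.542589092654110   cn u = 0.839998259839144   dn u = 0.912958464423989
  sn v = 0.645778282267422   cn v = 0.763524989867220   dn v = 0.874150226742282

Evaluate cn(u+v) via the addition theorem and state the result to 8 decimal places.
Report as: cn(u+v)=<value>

cn(u+v)=0.38871642

m = k² = 0.565574690209
D = 1 − m·sn²u·sn²v = 0.9305617198751451
cn(u+v) = (cn u·cn v − sn u·sn v·dn u·dn v)/D = 0.3617246238602427/0.9305617198751451 = 0.3887164237840945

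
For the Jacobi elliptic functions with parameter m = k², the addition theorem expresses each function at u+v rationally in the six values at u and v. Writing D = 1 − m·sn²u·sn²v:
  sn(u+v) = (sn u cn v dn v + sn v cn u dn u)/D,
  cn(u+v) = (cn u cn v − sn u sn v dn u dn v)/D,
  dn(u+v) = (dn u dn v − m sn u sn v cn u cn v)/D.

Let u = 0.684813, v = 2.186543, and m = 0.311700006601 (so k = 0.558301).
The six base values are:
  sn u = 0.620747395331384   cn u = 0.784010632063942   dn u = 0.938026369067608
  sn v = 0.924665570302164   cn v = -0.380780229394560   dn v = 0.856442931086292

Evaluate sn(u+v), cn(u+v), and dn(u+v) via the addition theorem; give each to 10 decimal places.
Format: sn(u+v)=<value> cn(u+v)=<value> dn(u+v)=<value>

m = k² = 0.311700006601
D = 1 − m·sn²u·sn²v = 0.8973081453397009
sn(u+v) = (sn u·cn v·dn v + sn v·cn u·dn u)/D = 0.4775840106949903/0.8973081453397009 = 0.5322408062106553
cn(u+v) = (cn u·cn v − sn u·sn v·dn u·dn v)/D = -0.7596548034610597/0.8973081453397009 = -0.8465930097775623
dn(u+v) = (dn u·dn v − m·sn u·sn v·cn u·cn v)/D = 0.8567773036821438/0.8973081453397009 = 0.9548306321879949

sn(u+v)=0.5322408062 cn(u+v)=-0.8465930098 dn(u+v)=0.9548306322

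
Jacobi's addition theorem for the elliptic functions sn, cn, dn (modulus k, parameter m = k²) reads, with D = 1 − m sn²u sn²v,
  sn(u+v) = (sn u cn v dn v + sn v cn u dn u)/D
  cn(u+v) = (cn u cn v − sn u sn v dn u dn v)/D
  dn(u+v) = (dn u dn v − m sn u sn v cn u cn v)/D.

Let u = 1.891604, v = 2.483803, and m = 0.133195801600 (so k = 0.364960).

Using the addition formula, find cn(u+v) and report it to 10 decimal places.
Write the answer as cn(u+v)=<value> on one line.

sn u = 0.9698130406197462, cn u = -0.243849679605864, dn u = 0.9352670078088007
sn v = 0.6903942149706657, cn v = -0.7234333610879708, dn v = 0.9677360163928173
m = k² = 0.1331958016
D = 1 − m·sn²u·sn²v = 0.9402881038688499
cn(u+v) = (cn u·cn v − sn u·sn v·dn u·dn v)/D = -0.4295980647349448/0.9402881038688499 = -0.4568791873122162

cn(u+v)=-0.4568791873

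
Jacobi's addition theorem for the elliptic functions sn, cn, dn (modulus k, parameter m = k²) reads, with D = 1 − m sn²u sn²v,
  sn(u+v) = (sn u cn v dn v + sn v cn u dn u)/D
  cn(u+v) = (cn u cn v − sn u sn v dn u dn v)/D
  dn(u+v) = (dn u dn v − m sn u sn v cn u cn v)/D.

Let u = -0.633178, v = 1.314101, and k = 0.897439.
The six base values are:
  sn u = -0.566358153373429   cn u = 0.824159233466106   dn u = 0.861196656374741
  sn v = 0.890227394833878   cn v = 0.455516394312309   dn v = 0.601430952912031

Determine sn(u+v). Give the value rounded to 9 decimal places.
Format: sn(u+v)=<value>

m = k² = 0.805396758721
D = 1 − m·sn²u·sn²v = 0.7952640533709435
sn(u+v) = (sn u·cn v·dn v + sn v·cn u·dn u)/D = 0.4766902039389318/0.7952640533709435 = 0.5994112294128602

sn(u+v)=0.599411229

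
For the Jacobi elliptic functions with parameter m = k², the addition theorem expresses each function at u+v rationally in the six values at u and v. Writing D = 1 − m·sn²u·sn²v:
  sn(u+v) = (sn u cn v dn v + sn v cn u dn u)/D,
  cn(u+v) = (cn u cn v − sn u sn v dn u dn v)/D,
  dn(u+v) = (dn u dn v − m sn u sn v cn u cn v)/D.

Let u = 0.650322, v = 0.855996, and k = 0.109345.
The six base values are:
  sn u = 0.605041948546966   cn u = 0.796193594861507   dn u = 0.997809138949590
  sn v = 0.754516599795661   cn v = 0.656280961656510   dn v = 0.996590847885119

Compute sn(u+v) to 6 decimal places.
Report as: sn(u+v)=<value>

m = k² = 0.011956329025
D = 1 − m·sn²u·sn²v = 0.9975082387495184
sn(u+v) = (sn u·cn v·dn v + sn v·cn u·dn u)/D = 0.9951489574892453/0.9975082387495184 = 0.9976348252890314

sn(u+v)=0.997635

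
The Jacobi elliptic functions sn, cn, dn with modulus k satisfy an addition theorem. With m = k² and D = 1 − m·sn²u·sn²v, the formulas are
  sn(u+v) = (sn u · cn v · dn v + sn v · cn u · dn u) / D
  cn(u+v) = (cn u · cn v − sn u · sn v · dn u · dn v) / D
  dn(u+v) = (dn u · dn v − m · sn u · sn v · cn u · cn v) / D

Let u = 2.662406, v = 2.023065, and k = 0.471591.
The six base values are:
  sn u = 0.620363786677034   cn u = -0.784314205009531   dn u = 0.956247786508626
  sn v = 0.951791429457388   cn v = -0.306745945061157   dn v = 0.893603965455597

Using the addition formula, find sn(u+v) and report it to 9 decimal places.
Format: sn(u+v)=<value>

m = k² = 0.222398071281
D = 1 − m·sn²u·sn²v = 0.9224632715466088
sn(u+v) = (sn u·cn v·dn v + sn v·cn u·dn u)/D = -0.8838898970881975/0.9224632715466088 = -0.9581843790986509

sn(u+v)=-0.958184379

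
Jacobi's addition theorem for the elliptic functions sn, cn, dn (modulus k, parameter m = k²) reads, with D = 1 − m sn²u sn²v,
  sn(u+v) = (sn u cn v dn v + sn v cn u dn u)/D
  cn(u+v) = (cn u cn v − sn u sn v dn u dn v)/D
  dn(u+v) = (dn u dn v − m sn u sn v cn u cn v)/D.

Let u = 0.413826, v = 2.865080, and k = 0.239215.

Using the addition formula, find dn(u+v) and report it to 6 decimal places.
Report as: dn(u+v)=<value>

sn u = 0.4015174835777285, cn u = 0.9158513582352807, dn u = 0.9953766064512413
sn v = 0.3170793753353695, cn v = -0.9483990034457712, dn v = 0.9971192284985992
m = k² = 0.057223816225
D = 1 − m·sn²u·sn²v = 0.9990724833235196
dn(u+v) = (dn u·dn v − m·sn u·sn v·cn u·cn v)/D = 0.9988371376346115/0.9990724833235196 = 0.9997644358213878

dn(u+v)=0.999764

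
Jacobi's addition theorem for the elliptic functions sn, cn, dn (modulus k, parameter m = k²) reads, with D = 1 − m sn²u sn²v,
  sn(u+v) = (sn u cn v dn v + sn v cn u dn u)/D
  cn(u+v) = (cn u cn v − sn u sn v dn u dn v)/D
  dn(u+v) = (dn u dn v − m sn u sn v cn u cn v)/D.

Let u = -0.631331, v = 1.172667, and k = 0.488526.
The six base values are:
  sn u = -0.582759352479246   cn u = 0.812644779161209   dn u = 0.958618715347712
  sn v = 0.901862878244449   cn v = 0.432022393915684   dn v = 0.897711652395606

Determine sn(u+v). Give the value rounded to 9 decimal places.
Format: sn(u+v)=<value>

sn(u+v)=0.510186464

m = k² = 0.238657652676
D = 1 − m·sn²u·sn²v = 0.9340773144376097
sn(u+v) = (sn u·cn v·dn v + sn v·cn u·dn u)/D = 0.4765536022498041/0.9340773144376097 = 0.5101864641009166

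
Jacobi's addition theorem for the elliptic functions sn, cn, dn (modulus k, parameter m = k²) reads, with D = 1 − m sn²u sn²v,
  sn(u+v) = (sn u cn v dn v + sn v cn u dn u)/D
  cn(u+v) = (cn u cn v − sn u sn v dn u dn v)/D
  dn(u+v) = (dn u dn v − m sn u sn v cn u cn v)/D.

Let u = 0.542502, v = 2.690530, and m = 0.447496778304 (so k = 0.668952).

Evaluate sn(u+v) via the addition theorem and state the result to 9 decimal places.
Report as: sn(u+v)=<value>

sn u = 0.5066819597877204, cn u = 0.8621330475197403, dn u = 0.9408058619330434
sn v = 0.7725591924077323, cn v = -0.6349427487784332, dn v = 0.8561031331143118
m = k² = 0.447496778304
D = 1 − m·sn²u·sn²v = 0.9314315511191793
sn(u+v) = (sn u·cn v·dn v + sn v·cn u·dn u)/D = 0.3512022312190047/0.9314315511191793 = 0.3770564039805297

sn(u+v)=0.377056404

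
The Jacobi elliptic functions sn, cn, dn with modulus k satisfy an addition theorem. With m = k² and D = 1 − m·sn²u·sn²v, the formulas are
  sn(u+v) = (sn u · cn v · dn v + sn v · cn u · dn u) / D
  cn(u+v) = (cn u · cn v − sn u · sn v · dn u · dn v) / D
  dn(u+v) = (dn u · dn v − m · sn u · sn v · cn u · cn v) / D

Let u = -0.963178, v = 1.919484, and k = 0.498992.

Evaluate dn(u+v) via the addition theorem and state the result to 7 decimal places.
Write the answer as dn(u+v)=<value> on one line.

sn u = -0.8031190080974559, cn u = 0.5958186459255522, dn u = 0.9161874641627733
sn v = 0.9793679703129189, cn v = -0.2020850779378664, dn v = 0.8724536979266807
m = k² = 0.248993016064
D = 1 − m·sn²u·sn²v = 0.8459581347774813
dn(u+v) = (dn u·dn v − m·sn u·sn v·cn u·cn v)/D = 0.7757501907668617/0.8459581347774813 = 0.9170077795527235

dn(u+v)=0.9170078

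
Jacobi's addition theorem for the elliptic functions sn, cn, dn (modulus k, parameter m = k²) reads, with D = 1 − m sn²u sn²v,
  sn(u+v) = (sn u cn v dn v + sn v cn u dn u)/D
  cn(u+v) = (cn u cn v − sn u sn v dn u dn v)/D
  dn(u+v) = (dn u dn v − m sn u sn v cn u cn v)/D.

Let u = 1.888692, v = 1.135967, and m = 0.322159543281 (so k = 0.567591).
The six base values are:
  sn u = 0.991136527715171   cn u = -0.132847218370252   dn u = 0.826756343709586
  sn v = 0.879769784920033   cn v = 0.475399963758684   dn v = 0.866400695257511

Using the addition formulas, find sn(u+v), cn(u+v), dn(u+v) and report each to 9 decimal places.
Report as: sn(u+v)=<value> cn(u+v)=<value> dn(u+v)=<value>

m = k² = 0.322159543281
D = 1 − m·sn²u·sn²v = 0.7550507862432053
sn(u+v) = (sn u·cn v·dn v + sn v·cn u·dn u)/D = 0.3116089895448526/0.7550507862432053 = 0.4126993776078023
cn(u+v) = (cn u·cn v − sn u·sn v·dn u·dn v)/D = -0.6877510650237616/0.7550507862432053 = -0.9108672920476026
dn(u+v) = (dn u·dn v − m·sn u·sn v·cn u·cn v)/D = 0.7340435585484081/0.7550507862432053 = 0.9721777288660016

sn(u+v)=0.412699378 cn(u+v)=-0.910867292 dn(u+v)=0.972177729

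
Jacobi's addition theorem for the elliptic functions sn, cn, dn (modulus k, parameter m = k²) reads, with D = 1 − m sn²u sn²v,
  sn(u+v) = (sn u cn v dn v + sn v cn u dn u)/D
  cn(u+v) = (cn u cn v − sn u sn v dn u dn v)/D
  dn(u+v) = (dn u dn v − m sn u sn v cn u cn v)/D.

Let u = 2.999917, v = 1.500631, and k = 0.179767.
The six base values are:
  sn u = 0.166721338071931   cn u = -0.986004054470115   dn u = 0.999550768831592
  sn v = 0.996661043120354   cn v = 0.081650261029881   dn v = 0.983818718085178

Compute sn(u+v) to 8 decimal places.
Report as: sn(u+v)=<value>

m = k² = 0.032316174289
D = 1 − m·sn²u·sn²v = 0.9991077279637902
sn(u+v) = (sn u·cn v·dn v + sn v·cn u·dn u)/D = -0.9688777971071137/0.9991077279637902 = -0.9697430717323287

sn(u+v)=-0.96974307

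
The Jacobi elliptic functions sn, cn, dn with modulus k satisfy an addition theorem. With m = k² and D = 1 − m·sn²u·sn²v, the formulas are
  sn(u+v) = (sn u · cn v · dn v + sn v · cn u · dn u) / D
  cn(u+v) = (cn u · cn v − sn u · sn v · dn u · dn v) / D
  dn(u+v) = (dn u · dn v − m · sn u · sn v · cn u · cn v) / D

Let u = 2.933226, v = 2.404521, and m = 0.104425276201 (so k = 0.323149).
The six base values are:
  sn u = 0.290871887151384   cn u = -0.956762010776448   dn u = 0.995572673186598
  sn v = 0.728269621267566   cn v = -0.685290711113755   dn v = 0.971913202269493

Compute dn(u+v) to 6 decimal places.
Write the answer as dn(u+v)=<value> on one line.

m = k² = 0.104425276201
D = 1 − m·sn²u·sn²v = 0.9953140945805517
dn(u+v) = (dn u·dn v − m·sn u·sn v·cn u·cn v)/D = 0.953106540400325/0.9953140945805517 = 0.957593734068426

dn(u+v)=0.957594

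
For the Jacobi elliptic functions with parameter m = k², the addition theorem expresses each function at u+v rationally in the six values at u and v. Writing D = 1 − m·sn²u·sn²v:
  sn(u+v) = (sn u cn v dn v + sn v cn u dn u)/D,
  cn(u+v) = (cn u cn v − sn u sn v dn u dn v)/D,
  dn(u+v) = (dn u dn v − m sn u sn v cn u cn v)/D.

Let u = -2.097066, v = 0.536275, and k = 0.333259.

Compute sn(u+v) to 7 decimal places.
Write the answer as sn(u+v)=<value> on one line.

sn(u+v)=-0.9985776

sn u = -0.8986427462634579, cn u = -0.4386812220600175, dn u = 0.9541023323666465
sn v = 0.5086217642259152, cn v = 0.8609900701841558, dn v = 0.9855297090370117
m = k² = 0.111061561081
D = 1 − m·sn²u·sn²v = 0.9767978729961284
sn(u+v) = (sn u·cn v·dn v + sn v·cn u·dn u)/D = -0.9754084919450507/0.9767978729961284 = -0.9985776166293073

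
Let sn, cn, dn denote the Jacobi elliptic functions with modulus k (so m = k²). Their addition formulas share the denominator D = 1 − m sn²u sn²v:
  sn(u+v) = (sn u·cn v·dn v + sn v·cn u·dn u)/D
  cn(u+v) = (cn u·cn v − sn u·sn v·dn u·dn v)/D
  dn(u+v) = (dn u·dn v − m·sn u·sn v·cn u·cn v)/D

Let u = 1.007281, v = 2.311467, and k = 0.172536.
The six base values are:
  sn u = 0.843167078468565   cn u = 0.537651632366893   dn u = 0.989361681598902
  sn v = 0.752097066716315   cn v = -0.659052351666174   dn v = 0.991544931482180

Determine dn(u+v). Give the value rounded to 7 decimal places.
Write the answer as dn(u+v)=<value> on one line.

dn(u+v)=0.9996526

m = k² = 0.029768671296
D = 1 − m·sn²u·sn²v = 0.9880288872105541
dn(u+v) = (dn u·dn v − m·sn u·sn v·cn u·cn v)/D = 0.9876856635772499/0.9880288872105541 = 0.9996526178153827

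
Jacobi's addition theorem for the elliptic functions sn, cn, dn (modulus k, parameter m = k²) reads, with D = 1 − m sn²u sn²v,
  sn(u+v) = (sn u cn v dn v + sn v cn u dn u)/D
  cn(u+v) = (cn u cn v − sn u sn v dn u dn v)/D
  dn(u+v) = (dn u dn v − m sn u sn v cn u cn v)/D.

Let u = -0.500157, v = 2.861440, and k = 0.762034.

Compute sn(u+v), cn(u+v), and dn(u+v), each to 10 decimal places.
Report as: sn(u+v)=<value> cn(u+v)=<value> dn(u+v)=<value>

sn u = -0.46948369595718, cn u = 0.8829411414303822, dn u = 0.9338125967539728
sn v = 0.795078953867981, cn v = -0.6065059415341262, dn v = 0.7955581838775093
m = k² = 0.580695817156
D = 1 − m·sn²u·sn²v = 0.9190885018302338
sn(u+v) = (sn u·cn v·dn v + sn v·cn u·dn u)/D = 0.882074775294352/0.9190885018302338 = 0.9597277884967833
cn(u+v) = (cn u·cn v − sn u·sn v·dn u·dn v)/D = -0.2582010166245711/0.9190885018302338 = -0.2809316144314726
dn(u+v) = (dn u·dn v − m·sn u·sn v·cn u·cn v)/D = 0.6268252246076656/0.9190885018302338 = 0.6820074708359777

sn(u+v)=0.9597277885 cn(u+v)=-0.2809316144 dn(u+v)=0.6820074708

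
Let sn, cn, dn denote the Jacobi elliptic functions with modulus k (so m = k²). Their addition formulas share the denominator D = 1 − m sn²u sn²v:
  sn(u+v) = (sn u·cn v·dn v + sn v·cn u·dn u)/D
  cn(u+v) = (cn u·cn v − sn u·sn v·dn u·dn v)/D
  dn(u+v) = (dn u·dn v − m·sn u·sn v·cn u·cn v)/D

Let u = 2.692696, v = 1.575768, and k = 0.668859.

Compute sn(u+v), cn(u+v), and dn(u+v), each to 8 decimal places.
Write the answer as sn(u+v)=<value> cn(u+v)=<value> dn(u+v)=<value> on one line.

sn(u+v)=-0.58625470 cn(u+v)=-0.81012679 dn(u+v)=0.91991334

sn u = 0.7712859721245711, cn u = -0.6364887659683046, dn u = 0.8566599161246636
sn v = 0.9845077759652357, cn v = 0.1753409223883153, dn v = 0.7525834508131052
m = k² = 0.447372361881
D = 1 − m·sn²u·sn²v = 0.7420483459259862
sn(u+v) = (sn u·cn v·dn v + sn v·cn u·dn u)/D = -0.4350293333104875/0.7420483459259862 = -0.5862547038867444
cn(u+v) = (cn u·cn v − sn u·sn v·dn u·dn v)/D = -0.6011532473928131/0.7420483459259862 = -0.8101267938851705
dn(u+v) = (dn u·dn v − m·sn u·sn v·cn u·cn v)/D = 0.6826201690514558/0.7420483459259862 = 0.9199133355652572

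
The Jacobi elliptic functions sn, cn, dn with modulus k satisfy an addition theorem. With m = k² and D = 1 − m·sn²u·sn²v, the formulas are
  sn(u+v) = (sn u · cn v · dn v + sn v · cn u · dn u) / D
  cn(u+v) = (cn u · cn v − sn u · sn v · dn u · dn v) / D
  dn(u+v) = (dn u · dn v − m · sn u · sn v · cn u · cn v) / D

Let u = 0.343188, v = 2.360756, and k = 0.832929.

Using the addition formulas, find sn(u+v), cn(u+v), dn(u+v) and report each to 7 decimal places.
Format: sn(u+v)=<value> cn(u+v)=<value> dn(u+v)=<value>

sn(u+v)=0.9325960 cn(u+v)=-0.3609220 dn(u+v)=0.6297643

sn u = 0.3322046055918071, cn u = 0.9432073473121336, dn u = 0.9609555311459914
sn v = 0.9864863072180382, cn v = -0.1638437233198707, dn v = 0.5699591154997678
m = k² = 0.693770719041
D = 1 − m·sn²u·sn²v = 0.925490888019732
sn(u+v) = (sn u·cn v·dn v + sn v·cn u·dn u)/D = 0.8631091030865716/0.925490888019732 = 0.9325960031150189
cn(u+v) = (cn u·cn v − sn u·sn v·dn u·dn v)/D = -0.3340300285552874/0.925490888019732 = -0.3609220067741668
dn(u+v) = (dn u·dn v − m·sn u·sn v·cn u·cn v)/D = 0.5828411495412154/0.925490888019732 = 0.6297643305687401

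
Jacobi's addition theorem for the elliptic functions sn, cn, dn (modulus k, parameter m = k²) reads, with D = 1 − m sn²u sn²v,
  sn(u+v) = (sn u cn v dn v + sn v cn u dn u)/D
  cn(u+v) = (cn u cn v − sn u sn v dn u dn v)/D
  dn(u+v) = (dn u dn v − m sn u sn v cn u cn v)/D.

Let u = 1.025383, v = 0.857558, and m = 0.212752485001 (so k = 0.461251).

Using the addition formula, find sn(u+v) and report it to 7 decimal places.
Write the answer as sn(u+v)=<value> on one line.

sn(u+v)=0.9814897

sn u = 0.8384953889662917, cn u = 0.5449086920597497, dn u = 0.9221817333366421
sn v = 0.7435276106043113, cn v = 0.6687052357123006, dn v = 0.9393526174919174
m = k² = 0.212752485001
D = 1 − m·sn²u·sn²v = 0.9173067235341836
sn(u+v) = (sn u·cn v·dn v + sn v·cn u·dn u)/D = 0.9003271145000219/0.9173067235341836 = 0.9814897148374288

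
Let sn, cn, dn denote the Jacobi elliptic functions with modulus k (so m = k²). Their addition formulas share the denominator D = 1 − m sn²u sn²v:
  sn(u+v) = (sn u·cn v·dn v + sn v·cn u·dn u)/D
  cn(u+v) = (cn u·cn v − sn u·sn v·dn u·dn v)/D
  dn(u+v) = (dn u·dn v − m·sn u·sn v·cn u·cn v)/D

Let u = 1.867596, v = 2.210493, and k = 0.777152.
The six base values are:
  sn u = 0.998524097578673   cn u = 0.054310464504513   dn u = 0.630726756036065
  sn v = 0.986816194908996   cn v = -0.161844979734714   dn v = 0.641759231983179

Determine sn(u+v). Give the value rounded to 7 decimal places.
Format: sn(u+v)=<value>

m = k² = 0.603965231104
D = 1 − m·sn²u·sn²v = 0.413589720205703
sn(u+v) = (sn u·cn v·dn v + sn v·cn u·dn u)/D = -0.06990876351682812/0.413589720205703 = -0.1690292579855667

sn(u+v)=-0.1690293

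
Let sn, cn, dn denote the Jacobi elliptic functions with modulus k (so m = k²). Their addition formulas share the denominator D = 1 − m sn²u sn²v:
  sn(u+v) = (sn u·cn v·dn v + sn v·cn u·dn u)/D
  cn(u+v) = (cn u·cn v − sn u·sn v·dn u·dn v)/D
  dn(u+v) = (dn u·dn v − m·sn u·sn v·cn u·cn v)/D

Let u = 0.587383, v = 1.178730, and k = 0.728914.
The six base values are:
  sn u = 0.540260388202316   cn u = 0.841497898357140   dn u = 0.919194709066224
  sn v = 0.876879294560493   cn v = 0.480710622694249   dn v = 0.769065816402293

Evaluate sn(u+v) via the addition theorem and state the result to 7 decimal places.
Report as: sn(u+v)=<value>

sn(u+v)=0.9968712

m = k² = 0.531315619396
D = 1 − m·sn²u·sn²v = 0.8807554698674608
sn(u+v) = (sn u·cn v·dn v + sn v·cn u·dn u)/D = 0.8779997420750043/0.8807554698674608 = 0.9968711772032807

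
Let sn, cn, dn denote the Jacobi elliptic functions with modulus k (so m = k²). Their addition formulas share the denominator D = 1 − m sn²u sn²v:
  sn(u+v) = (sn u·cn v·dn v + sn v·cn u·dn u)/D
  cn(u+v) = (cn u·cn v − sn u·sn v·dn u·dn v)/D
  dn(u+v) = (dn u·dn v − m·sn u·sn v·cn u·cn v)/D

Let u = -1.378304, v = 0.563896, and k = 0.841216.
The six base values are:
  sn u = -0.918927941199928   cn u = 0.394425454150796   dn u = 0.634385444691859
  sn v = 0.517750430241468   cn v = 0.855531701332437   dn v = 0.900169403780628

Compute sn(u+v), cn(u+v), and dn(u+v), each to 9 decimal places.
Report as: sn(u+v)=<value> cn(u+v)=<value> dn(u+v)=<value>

m = k² = 0.707644358656
D = 1 − m·sn²u·sn²v = 0.8398160865240014
sn(u+v) = (sn u·cn v·dn v + sn v·cn u·dn u)/D = -0.5781376103642671/0.8398160865240014 = -0.6884097835719944
cn(u+v) = (cn u·cn v − sn u·sn v·dn u·dn v)/D = 0.6091370639411001/0.8398160865240014 = 0.7253219766988725
dn(u+v) = (dn u·dn v − m·sn u·sn v·cn u·cn v)/D = 0.6846647482629889/0.8398160865240014 = 0.8152555770833305

sn(u+v)=-0.688409784 cn(u+v)=0.725321977 dn(u+v)=0.815255577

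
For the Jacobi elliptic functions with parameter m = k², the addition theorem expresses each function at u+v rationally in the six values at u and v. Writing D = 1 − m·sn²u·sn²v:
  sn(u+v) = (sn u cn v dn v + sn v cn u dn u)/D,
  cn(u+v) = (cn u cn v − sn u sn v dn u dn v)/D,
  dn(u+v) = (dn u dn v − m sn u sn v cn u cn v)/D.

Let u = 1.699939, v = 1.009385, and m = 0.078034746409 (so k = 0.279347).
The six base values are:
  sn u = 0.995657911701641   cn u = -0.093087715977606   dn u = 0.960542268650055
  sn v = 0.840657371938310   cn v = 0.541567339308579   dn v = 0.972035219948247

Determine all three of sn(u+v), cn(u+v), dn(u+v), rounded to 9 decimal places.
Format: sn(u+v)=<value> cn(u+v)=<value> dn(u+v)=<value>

m = k² = 0.078034746409
D = 1 − m·sn²u·sn²v = 0.9453303399827717
sn(u+v) = (sn u·cn v·dn v + sn v·cn u·dn u)/D = 0.4489696398319435/0.9453303399827717 = 0.4749341270905637
cn(u+v) = (cn u·cn v − sn u·sn v·dn u·dn v)/D = -0.8319108811652349/0.9453303399827717 = -0.8800213491300789
dn(u+v) = (dn u·dn v − m·sn u·sn v·cn u·cn v)/D = 0.9369736902411571/0.9453303399827717 = 0.9911600745388465

sn(u+v)=0.474934127 cn(u+v)=-0.880021349 dn(u+v)=0.991160075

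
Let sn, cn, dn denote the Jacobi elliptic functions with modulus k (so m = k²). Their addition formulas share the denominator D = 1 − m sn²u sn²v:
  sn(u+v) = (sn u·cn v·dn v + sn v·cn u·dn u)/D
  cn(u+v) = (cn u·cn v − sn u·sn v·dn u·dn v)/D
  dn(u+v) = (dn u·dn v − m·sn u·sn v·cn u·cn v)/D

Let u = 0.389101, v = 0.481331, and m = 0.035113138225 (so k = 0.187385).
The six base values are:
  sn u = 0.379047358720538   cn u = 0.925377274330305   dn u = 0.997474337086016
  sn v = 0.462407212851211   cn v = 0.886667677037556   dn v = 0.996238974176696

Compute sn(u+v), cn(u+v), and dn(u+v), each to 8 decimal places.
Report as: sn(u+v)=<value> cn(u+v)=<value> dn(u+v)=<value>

m = k² = 0.035113138225
D = 1 − m·sn²u·sn²v = 0.9989212872916704
sn(u+v) = (sn u·cn v·dn v + sn v·cn u·dn u)/D = 0.7616453937351472/0.9989212872916704 = 0.7624678775243258
cn(u+v) = (cn u·cn v − sn u·sn v·dn u·dn v)/D = 0.6463281151292124/0.9989212872916704 = 0.6470260703739454
dn(u+v) = (dn u·dn v − m·sn u·sn v·cn u·cn v)/D = 0.9886730888407599/0.9989212872916704 = 0.9897407347492854

sn(u+v)=0.76246788 cn(u+v)=0.64702607 dn(u+v)=0.98974073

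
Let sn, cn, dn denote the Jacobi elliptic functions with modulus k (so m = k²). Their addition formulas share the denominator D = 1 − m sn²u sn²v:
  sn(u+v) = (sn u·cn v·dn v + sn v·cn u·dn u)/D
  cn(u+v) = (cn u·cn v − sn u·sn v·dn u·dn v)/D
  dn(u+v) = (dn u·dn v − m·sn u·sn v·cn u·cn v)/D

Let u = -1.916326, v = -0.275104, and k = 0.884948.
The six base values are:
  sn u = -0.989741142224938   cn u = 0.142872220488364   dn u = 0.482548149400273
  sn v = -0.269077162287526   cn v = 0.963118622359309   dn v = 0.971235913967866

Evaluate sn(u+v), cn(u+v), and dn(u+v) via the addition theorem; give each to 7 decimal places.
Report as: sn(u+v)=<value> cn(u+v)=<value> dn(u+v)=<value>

m = k² = 0.783132962704
D = 1 − m·sn²u·sn²v = 0.9444566040267722
sn(u+v) = (sn u·cn v·dn v + sn v·cn u·dn u)/D = -0.9443700149082319/0.9444566040267722 = -0.9999083185842831
cn(u+v) = (cn u·cn v − sn u·sn v·dn u·dn v)/D = 0.01278873848388011/0.9444566040267722 = 0.01354084288187961
dn(u+v) = (dn u·dn v − m·sn u·sn v·cn u·cn v)/D = 0.4399694380442592/0.9444566040267722 = 0.4658439955508931

sn(u+v)=-0.9999083 cn(u+v)=0.0135408 dn(u+v)=0.4658440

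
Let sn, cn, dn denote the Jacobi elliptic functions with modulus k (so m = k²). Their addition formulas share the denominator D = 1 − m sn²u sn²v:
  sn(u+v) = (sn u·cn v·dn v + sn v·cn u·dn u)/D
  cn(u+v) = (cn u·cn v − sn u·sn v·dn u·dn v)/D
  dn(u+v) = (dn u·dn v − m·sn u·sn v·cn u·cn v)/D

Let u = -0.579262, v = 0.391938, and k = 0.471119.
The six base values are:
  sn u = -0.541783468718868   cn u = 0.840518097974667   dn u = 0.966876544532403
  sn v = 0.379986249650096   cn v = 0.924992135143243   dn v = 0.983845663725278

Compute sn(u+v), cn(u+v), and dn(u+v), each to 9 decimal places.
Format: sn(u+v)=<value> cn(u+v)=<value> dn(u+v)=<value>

sn(u+v)=-0.185993229 cn(u+v)=0.982551026 dn(u+v)=0.996153537

m = k² = 0.221953112161
D = 1 − m·sn²u·sn²v = 0.9905930572616532
sn(u+v) = (sn u·cn v·dn v + sn v·cn u·dn u)/D = -0.1842436010392509/0.9905930572616532 = -0.18599322869127
cn(u+v) = (cn u·cn v − sn u·sn v·dn u·dn v)/D = 0.9733082248553529/0.9905930572616532 = 0.9825510260953356
dn(u+v) = (dn u·dn v − m·sn u·sn v·cn u·cn v)/D = 0.9867827776828136/0.9905930572616532 = 0.9961535369636322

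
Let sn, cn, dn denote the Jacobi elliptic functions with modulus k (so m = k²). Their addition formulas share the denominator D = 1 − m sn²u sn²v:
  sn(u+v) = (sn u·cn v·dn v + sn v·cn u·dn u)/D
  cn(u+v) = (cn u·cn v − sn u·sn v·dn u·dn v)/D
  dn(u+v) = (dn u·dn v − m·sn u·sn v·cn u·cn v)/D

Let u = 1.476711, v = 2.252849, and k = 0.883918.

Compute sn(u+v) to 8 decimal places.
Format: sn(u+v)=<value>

sn u = 0.9321030658754818, cn u = 0.3621931454148839, dn u = 0.5667313098310223
sn v = 0.9998572508619945, cn v = -0.01689609122532896, dn v = 0.4678803440061123
m = k² = 0.781311030724
D = 1 − m·sn²u·sn²v = 0.3213781644002864
sn(u+v) = (sn u·cn v·dn v + sn v·cn u·dn u)/D = 0.1978682941240076/0.3213781644002864 = 0.6156868015387522

sn(u+v)=0.61568680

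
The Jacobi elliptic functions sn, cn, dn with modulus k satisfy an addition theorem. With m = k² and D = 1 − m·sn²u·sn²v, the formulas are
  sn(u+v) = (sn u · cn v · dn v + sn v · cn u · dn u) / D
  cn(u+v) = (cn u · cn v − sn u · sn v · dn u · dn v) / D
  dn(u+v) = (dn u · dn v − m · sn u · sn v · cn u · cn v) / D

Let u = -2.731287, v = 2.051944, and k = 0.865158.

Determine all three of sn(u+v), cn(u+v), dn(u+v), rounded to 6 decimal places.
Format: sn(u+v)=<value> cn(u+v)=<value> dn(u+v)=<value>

sn u = -0.9548694132603858, cn u = -0.2970259308878039, dn u = 0.5635046201188764
sn v = 0.9986914213218643, cn v = 0.05114142135407065, dn v = 0.5034474067127291
m = k² = 0.748498364964
D = 1 − m·sn²u·sn²v = 0.3193224001264337
sn(u+v) = (sn u·cn v·dn v + sn v·cn u·dn u)/D = -0.1917414983797314/0.3193224001264337 = -0.6004636640079512
cn(u+v) = (cn u·cn v − sn u·sn v·dn u·dn v)/D = 0.2553468093037421/0.3193224001264337 = 0.7996520419570917
dn(u+v) = (dn u·dn v − m·sn u·sn v·cn u·cn v)/D = 0.2728523426450729/0.3193224001264337 = 0.8544729168296329

sn(u+v)=-0.600464 cn(u+v)=0.799652 dn(u+v)=0.854473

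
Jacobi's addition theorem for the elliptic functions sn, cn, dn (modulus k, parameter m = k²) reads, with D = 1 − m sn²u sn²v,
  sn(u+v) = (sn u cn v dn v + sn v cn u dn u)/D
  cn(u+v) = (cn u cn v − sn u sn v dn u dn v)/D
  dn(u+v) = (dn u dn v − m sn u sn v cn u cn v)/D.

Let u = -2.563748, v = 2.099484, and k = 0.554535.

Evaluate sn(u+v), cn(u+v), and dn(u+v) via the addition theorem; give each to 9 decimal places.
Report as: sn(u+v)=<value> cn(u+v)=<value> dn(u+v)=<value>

sn u = -0.7471484660744785, cn u = -0.6646571820439119, dn u = 0.9101312864739764
sn v = 0.9493863895840162, cn v = -0.3141106226675987, dn v = 0.8501949567039337
m = k² = 0.307509066225
D = 1 − m·sn²u·sn²v = 0.8452759782257362
sn(u+v) = (sn u·cn v·dn v + sn v·cn u·dn u)/D = -0.3747779096124673/0.8452759782257362 = -0.4433793450502867
cn(u+v) = (cn u·cn v − sn u·sn v·dn u·dn v)/D = 0.7576496537529629/0.8452759782257362 = 0.8963340651692196
dn(u+v) = (dn u·dn v − m·sn u·sn v·cn u·cn v)/D = 0.8193285194997976/0.8452759782257362 = 0.9693029739465644

sn(u+v)=-0.443379345 cn(u+v)=0.896334065 dn(u+v)=0.969302974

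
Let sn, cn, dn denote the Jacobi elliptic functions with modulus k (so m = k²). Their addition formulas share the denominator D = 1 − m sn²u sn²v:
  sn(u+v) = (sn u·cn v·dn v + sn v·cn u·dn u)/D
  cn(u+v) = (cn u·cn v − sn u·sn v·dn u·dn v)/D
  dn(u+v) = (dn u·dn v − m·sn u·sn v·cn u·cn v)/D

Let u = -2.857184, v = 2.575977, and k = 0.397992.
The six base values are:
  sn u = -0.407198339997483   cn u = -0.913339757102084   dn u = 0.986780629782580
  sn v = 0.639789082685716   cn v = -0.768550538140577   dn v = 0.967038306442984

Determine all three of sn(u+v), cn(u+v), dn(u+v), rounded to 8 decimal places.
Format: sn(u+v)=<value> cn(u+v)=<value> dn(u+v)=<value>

sn(u+v)=-0.27696058 cn(u+v)=0.96088128 dn(u+v)=0.99390632

m = k² = 0.158397632064
D = 1 − m·sn²u·sn²v = 0.9892493596642186
sn(u+v) = (sn u·cn v·dn v + sn v·cn u·dn u)/D = -0.2739830762376504/0.9892493596642186 = -0.2769605798184682
cn(u+v) = (cn u·cn v − sn u·sn v·dn u·dn v)/D = 0.9505511924832983/0.9892493596642186 = 0.9608812815465904
dn(u+v) = (dn u·dn v − m·sn u·sn v·cn u·cn v)/D = 0.9832211876992022/0.9892493596642186 = 0.9939063170411729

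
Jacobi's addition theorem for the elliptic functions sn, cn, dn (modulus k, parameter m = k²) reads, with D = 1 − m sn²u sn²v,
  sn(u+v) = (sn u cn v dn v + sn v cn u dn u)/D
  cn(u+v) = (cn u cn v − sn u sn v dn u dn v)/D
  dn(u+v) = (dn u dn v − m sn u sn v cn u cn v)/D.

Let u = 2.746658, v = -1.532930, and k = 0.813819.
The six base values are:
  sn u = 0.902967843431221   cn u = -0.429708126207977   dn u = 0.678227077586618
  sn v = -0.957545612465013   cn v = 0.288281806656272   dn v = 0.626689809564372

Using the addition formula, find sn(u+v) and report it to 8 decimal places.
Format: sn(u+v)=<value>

m = k² = 0.662301364761
D = 1 − m·sn²u·sn²v = 0.5048700922446197
sn(u+v) = (sn u·cn v·dn v + sn v·cn u·dn u)/D = 0.4421999170165266/0.5048700922446197 = 0.8758687111976359

sn(u+v)=0.87586871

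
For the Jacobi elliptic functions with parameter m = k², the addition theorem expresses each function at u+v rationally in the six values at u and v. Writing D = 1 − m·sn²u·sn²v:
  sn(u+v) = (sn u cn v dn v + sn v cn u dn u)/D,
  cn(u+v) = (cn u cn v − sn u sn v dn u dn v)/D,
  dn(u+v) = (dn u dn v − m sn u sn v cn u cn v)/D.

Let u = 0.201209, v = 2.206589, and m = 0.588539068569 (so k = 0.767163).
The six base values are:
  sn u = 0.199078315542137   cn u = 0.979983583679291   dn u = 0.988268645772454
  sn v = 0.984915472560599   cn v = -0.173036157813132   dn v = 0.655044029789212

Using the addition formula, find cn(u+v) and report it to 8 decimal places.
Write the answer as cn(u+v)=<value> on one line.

m = k² = 0.588539068569
D = 1 − m·sn²u·sn²v = 0.977373304490831
cn(u+v) = (cn u·cn v − sn u·sn v·dn u·dn v)/D = -0.2965038061153861/0.977373304490831 = -0.3033680219758526

cn(u+v)=-0.30336802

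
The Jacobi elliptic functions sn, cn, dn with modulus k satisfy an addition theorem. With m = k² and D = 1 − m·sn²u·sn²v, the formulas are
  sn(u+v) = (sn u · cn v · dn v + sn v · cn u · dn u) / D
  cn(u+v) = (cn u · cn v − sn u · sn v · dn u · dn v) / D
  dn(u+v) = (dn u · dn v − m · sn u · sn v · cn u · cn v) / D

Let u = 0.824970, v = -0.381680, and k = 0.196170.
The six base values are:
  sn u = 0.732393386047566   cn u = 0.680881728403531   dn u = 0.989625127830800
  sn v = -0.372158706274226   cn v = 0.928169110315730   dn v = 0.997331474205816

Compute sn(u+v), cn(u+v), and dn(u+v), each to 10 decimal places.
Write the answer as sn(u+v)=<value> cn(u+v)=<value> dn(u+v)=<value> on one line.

sn(u+v)=0.4284286494 cn(u+v)=0.9035756152 dn(u+v)=0.9964619729

m = k² = 0.0384826689
D = 1 − m·sn²u·sn²v = 0.9971410248650839
sn(u+v) = (sn u·cn v·dn v + sn v·cn u·dn u)/D = 0.4272037825371055/0.9971410248650839 = 0.4284286493928052
cn(u+v) = (cn u·cn v − sn u·sn v·dn u·dn v)/D = 0.9009923149810876/0.9971410248650839 = 0.9035756151974536
dn(u+v) = (dn u·dn v − m·sn u·sn v·cn u·cn v)/D = 0.9936131129283361/0.9971410248650839 = 0.9964619729318377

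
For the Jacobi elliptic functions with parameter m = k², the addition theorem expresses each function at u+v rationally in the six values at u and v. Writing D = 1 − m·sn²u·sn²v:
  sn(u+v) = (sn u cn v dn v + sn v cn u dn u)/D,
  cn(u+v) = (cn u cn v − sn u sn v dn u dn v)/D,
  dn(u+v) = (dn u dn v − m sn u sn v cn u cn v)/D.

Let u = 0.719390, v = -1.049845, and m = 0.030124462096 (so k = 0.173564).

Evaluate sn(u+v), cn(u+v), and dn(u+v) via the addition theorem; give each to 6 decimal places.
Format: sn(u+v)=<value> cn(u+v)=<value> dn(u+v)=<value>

sn u = 0.6576581144558324, cn u = 0.7533165367164053, dn u = 0.9934640116840615
sn v = -0.8650204144597257, cn v = 0.5017366665571935, dn v = 0.9886652924167898
m = k² = 0.030124462096
D = 1 − m·sn²u·sn²v = 0.9902507236556678
sn(u+v) = (sn u·cn v·dn v + sn v·cn u·dn u)/D = -0.3211440462737767/0.9902507236556678 = -0.3243057930704887
cn(u+v) = (cn u·cn v − sn u·sn v·dn u·dn v)/D = 0.9367299489412517/0.9902507236556678 = 0.9459522993158383
dn(u+v) = (dn u·dn v − m·sn u·sn v·cn u·cn v)/D = 0.9886807647241222/0.9902507236556678 = 0.9984145844137838

sn(u+v)=-0.324306 cn(u+v)=0.945952 dn(u+v)=0.998415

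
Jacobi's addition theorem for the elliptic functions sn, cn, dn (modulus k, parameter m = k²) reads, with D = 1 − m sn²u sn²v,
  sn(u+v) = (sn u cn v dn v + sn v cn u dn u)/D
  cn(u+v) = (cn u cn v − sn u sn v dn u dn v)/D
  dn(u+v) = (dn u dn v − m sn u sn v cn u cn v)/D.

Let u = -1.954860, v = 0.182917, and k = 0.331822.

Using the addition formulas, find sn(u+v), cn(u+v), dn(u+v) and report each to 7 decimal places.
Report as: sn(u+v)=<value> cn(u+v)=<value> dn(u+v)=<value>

sn u = -0.9494138095186958, cn u = -0.3140277349139683, dn u = 0.9490795928379781
sn v = 0.1817889978073542, cn v = 0.9833375617132693, dn v = 0.998178994930755
m = k² = 0.110105839684
D = 1 − m·sn²u·sn²v = 0.9967201299822357
sn(u+v) = (sn u·cn v·dn v + sn v·cn u·dn u)/D = -0.9860740853932451/0.9967201299822357 = -0.9893189228663613
cn(u+v) = (cn u·cn v − sn u·sn v·dn u·dn v)/D = -0.1452890760782797/0.9967201299822357 = -0.1457671734600857
dn(u+v) = (dn u·dn v − m·sn u·sn v·cn u·cn v)/D = 0.9414831246091179/0.9967201299822357 = 0.9445812282590276

sn(u+v)=-0.9893189 cn(u+v)=-0.1457672 dn(u+v)=0.9445812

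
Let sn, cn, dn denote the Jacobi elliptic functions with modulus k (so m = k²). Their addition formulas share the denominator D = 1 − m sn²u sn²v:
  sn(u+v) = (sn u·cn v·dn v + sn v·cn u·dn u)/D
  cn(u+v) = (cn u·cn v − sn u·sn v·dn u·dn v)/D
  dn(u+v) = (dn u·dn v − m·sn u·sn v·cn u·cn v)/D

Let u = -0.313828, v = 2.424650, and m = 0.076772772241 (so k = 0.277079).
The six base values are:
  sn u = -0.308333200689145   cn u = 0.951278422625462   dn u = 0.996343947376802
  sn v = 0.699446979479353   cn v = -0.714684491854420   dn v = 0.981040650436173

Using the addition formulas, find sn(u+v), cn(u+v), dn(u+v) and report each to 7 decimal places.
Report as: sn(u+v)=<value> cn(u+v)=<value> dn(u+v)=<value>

m = k² = 0.076772772241
D = 1 − m·sn²u·sn²v = 0.9964292667833161
sn(u+v) = (sn u·cn v·dn v + sn v·cn u·dn u)/D = 0.8791192523769961/0.9964292667833161 = 0.8822696017500354
cn(u+v) = (cn u·cn v − sn u·sn v·dn u·dn v)/D = -0.4690635605144024/0.9964292667833161 = -0.4707444634064579
dn(u+v) = (dn u·dn v − m·sn u·sn v·cn u·cn v)/D = 0.9661973897778529/0.9964292667833161 = 0.9696597861852673

sn(u+v)=0.8822696 cn(u+v)=-0.4707445 dn(u+v)=0.9696598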